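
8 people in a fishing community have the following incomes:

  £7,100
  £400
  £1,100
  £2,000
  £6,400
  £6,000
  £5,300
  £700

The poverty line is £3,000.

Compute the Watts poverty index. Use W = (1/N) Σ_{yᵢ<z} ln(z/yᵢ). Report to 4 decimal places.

0.6099

Below the line: £400, £700, £1,100, £2,000 (q = 4 of N = 8).
ln(z/y) terms: ln(3000/400) = 2.0149; ln(3000/700) = 1.4553; ln(3000/1100) = 1.0033; ln(3000/2000) = 0.4055.
W = 4.878957 / 8 = 0.6099.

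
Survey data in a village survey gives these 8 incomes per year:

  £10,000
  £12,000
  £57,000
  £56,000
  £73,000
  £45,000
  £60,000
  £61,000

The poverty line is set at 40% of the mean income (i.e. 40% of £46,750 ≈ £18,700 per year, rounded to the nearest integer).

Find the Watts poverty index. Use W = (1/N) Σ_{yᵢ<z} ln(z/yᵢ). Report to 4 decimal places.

Incomes under z: £10,000, £12,000 (q = 2 of N = 8).
Log gaps: ln(18700/10000) = 0.6259; ln(18700/12000) = 0.4436.
W = 1.069555 / 8 = 0.1337.

0.1337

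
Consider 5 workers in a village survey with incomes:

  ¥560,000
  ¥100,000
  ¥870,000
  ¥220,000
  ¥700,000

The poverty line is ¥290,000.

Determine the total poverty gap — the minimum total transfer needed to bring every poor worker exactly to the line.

¥260,000

Incomes under z: ¥100,000, ¥220,000 (q = 2 of N = 5).
Individual gaps: 290000−100000 = 190000; 290000−220000 = 70000.
Aggregate gap = ¥260,000.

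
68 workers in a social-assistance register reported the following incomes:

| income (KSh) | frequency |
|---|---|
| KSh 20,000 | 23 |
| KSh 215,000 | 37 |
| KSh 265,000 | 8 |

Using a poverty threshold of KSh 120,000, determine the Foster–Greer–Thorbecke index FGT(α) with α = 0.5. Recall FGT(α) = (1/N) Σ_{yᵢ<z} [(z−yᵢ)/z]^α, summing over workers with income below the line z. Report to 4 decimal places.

0.3088

Below the line: 23×KSh 20,000 (q = 23 of N = 68).
Relative gaps: (120000−20000)/120000 = 0.8333 (×23).
Raised to α = 0.5: 0.91287 (×23).
Sum = 20.996031; FGT(0.5) = 20.996031 / 68 = 0.3088.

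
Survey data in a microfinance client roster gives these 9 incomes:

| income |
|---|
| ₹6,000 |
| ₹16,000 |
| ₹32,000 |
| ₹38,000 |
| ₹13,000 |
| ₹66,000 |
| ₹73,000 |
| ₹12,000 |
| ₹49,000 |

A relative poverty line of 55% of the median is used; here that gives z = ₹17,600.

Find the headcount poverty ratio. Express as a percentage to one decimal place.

44.4%

4 of the 9 people have income below ₹17,600.
H = 4/9 = 44.4%.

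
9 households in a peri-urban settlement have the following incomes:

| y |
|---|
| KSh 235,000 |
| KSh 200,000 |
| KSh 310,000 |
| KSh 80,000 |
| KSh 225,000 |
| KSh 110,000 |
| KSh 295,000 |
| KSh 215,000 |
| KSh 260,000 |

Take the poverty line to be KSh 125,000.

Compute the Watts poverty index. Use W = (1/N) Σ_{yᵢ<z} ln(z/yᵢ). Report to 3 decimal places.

0.064

Poor units: KSh 80,000, KSh 110,000 (q = 2 of N = 9).
Log gaps: ln(125000/80000) = 0.4463; ln(125000/110000) = 0.1278.
W = 0.574120 / 9 = 0.064.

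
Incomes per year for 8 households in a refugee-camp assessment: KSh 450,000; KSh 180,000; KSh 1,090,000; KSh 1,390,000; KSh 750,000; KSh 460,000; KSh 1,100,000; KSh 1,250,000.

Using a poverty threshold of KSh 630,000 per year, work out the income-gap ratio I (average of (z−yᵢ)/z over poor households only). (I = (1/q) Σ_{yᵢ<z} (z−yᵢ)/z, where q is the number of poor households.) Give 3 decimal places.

Incomes under z: KSh 180,000, KSh 450,000, KSh 460,000 (q = 3 of N = 8).
Shortfall ratios (z−y)/z: 0.7143, 0.2857, 0.2698; sum = 1.269841.
I averages over the q = 3 poor units only: 1.269841 / 3 = 0.423.

0.423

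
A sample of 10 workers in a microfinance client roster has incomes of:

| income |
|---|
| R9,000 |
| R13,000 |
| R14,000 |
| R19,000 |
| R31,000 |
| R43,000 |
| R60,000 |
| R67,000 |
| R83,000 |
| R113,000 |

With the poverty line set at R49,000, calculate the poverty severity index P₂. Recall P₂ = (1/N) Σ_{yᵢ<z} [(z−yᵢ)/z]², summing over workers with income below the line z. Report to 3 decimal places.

Poor units: R9,000, R13,000, R14,000, R19,000, R31,000, R43,000 (q = 6 of N = 10).
Relative gaps: (49000−9000)/49000 = 0.8163; (49000−13000)/49000 = 0.7347; (49000−14000)/49000 = 0.7143; (49000−19000)/49000 = 0.6122; (49000−31000)/49000 = 0.3673; (49000−43000)/49000 = 0.1224.
Squared: 0.6664; 0.5398; 0.5102; 0.3748; 0.1349; 0.0150.
Sum = 2.241150; P₂ = 2.241150 / 10 = 0.224.

0.224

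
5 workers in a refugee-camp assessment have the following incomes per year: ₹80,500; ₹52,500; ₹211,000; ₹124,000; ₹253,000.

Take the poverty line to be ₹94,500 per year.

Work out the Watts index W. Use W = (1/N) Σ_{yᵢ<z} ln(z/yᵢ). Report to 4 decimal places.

0.1496

Poor units: ₹52,500, ₹80,500 (q = 2 of N = 5).
Log shortfalls: ln(94500/52500) = 0.5878; ln(94500/80500) = 0.1603.
W = 0.748129 / 5 = 0.1496.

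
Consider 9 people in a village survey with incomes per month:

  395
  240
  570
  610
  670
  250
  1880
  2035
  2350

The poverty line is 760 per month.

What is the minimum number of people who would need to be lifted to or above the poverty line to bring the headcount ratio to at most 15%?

5

Currently q = 6 of N = 9 are below the line (H = 0.667).
A headcount ratio of at most 15% allows at most ⌊0.15 × 9⌋ = 1 poor people.
So at least 6 − 1 = 5 must be lifted.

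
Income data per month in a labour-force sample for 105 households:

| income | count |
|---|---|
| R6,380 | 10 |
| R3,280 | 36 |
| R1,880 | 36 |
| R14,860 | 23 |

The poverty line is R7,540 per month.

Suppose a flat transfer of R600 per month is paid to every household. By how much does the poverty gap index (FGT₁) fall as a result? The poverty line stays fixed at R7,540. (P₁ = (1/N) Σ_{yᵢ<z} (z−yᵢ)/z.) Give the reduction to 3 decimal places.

0.062

Before: below the line — 36×R1,880, 36×R3,280, 10×R6,380; poverty gap index (FGT₁) = 0.46573.
After the R600 transfer: below the line — 36×R2,480, 36×R3,880, 10×R6,980; poverty gap index (FGT₁) = 0.40359.
Reduction = 0.46573 − 0.40359 = 0.062.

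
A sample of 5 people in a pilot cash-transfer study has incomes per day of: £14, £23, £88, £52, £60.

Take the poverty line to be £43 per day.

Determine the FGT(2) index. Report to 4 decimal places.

Incomes under z: £14, £23 (q = 2 of N = 5).
Normalized shortfalls: (43−14)/43 = 0.6744; (43−23)/43 = 0.4651.
Squared: 0.4548; 0.2163.
Sum = 0.671174; P₂ = 0.671174 / 5 = 0.1342.

0.1342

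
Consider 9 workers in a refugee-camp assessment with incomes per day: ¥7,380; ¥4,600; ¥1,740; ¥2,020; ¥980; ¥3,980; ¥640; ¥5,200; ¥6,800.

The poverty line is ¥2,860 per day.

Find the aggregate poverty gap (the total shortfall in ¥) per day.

Below the line: ¥640, ¥980, ¥1,740, ¥2,020 (q = 4 of N = 9).
Individual gaps: 2860−640 = 2220; 2860−980 = 1880; 2860−1740 = 1120; 2860−2020 = 840.
Aggregate gap = ¥6,060.

¥6,060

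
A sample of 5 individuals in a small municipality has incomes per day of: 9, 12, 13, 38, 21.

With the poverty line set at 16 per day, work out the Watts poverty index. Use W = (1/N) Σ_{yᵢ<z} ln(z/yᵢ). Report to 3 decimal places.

0.214

Poor units: 9, 12, 13 (q = 3 of N = 5).
Log gaps: ln(16/9) = 0.5754; ln(16/12) = 0.2877; ln(16/13) = 0.2076.
W = 1.070686 / 5 = 0.214.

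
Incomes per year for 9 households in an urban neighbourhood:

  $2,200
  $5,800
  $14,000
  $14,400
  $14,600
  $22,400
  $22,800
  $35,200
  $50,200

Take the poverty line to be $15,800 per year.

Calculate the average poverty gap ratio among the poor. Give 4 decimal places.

Below the line: $2,200, $5,800, $14,000, $14,400, $14,600 (q = 5 of N = 9).
Shortfall ratios (z−y)/z: 0.8608, 0.6329, 0.1139, 0.0886, 0.0759; sum = 1.772152.
The income-gap ratio divides by q (the poor only): 1.772152 / 5 = 0.3544.

0.3544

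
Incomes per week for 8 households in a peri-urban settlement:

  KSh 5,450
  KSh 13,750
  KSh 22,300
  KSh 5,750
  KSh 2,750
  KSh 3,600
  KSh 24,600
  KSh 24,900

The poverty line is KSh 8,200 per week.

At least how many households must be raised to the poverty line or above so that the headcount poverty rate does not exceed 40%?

1

4 of the 8 households are poor, so H = 4/8 = 0.500.
A headcount ratio of at most 40% allows at most ⌊0.40 × 8⌋ = 3 poor households.
So at least 4 − 3 = 1 must be lifted.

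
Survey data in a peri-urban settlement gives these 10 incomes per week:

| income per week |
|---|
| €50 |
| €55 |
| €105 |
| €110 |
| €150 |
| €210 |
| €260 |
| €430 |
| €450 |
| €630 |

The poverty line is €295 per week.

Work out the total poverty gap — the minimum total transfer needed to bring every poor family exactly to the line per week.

€1,125

Incomes under z: €50, €55, €105, €110, €150, €210, €260 (q = 7 of N = 10).
Individual gaps: 295−50 = 245; 295−55 = 240; 295−105 = 190; 295−110 = 185; 295−150 = 145; 295−210 = 85; 295−260 = 35.
Aggregate gap = €1,125.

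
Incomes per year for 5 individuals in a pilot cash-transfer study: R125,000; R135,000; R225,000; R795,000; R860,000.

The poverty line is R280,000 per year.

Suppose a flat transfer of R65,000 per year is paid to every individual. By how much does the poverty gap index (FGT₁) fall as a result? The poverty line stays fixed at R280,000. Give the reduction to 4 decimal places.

Before: below the line — R125,000, R135,000, R225,000; poverty gap index (FGT₁) = 0.253571.
After the R65,000 transfer: below the line — R190,000, R200,000; poverty gap index (FGT₁) = 0.121429.
Reduction = 0.253571 − 0.121429 = 0.1321.

0.1321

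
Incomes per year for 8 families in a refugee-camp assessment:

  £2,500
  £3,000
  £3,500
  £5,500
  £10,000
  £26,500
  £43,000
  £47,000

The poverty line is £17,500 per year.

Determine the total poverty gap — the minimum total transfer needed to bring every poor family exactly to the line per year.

£63,000

Poor units: £2,500, £3,000, £3,500, £5,500, £10,000 (q = 5 of N = 8).
Individual gaps: 17500−2500 = 15000; 17500−3000 = 14500; 17500−3500 = 14000; 17500−5500 = 12000; 17500−10000 = 7500.
Aggregate gap = £63,000.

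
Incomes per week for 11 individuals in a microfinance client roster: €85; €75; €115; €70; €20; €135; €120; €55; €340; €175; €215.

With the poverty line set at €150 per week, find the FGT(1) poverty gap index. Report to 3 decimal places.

Incomes under z: €20, €55, €70, €75, €85, €115, €120, €135 (q = 8 of N = 11).
Gap ratios (z−y)/z: (150−20)/150 = 0.8667; (150−55)/150 = 0.6333; (150−70)/150 = 0.5333; (150−75)/150 = 0.5000; (150−85)/150 = 0.4333; (150−115)/150 = 0.2333; (150−120)/150 = 0.2000; (150−135)/150 = 0.1000.
Sum of shortfalls = 3.500000; P₁ averages over all N: 3.500000 / 11 = 0.318.

0.318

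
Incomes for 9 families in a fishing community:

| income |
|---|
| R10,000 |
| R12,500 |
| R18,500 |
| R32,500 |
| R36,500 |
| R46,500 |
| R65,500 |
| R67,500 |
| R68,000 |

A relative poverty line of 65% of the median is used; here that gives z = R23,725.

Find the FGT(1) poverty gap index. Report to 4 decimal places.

0.1413

Below the line: R10,000, R12,500, R18,500 (q = 3 of N = 9).
Relative gaps: (23725−10000)/23725 = 0.5785; (23725−12500)/23725 = 0.4731; (23725−18500)/23725 = 0.2202.
Sum of shortfalls = 1.271865; P₁ averages over all N: 1.271865 / 9 = 0.1413.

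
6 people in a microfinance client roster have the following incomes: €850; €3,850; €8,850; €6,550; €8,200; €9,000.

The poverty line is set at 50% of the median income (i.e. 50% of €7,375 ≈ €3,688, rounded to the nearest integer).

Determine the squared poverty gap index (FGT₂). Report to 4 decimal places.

0.0987

Incomes under z: €850 (q = 1 of N = 6).
Shortfall ratios: (3688−850)/3688 = 0.7695.
Squared: 0.5922.
Sum = 0.592165; P₂ = 0.592165 / 6 = 0.0987.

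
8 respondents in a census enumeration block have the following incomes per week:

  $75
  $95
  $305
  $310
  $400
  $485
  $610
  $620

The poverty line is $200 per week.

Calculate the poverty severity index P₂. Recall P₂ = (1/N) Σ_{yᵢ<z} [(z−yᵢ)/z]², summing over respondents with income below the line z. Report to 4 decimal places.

0.0833

Below z: $75, $95 (q = 2 of N = 8).
Shortfall ratios: (200−75)/200 = 0.6250; (200−95)/200 = 0.5250.
Squared: 0.3906; 0.2756.
Sum = 0.666250; P₂ = 0.666250 / 8 = 0.0833.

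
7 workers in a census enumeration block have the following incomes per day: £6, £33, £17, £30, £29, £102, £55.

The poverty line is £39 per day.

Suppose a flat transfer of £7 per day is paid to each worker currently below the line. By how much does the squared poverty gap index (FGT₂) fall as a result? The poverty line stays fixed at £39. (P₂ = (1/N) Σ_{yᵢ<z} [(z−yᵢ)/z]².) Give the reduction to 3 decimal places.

0.082

Before: below the line — £6, £17, £29, £30, £33; squared poverty gap index (FGT₂) = 0.16812.
After the £7 transfer: below the line — £13, £24, £36, £37; squared poverty gap index (FGT₂) = 0.08585.
Reduction = 0.16812 − 0.08585 = 0.082.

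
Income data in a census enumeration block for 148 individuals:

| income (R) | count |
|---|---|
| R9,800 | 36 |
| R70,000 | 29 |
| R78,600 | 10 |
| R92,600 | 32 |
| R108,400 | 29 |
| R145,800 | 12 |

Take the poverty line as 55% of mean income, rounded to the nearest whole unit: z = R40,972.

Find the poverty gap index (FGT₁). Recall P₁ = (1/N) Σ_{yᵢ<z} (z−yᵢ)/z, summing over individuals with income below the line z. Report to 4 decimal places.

Below z: 36×R9,800 (q = 36 of N = 148).
Shortfall ratios: (40972−9800)/40972 = 0.7608 (×36).
Sum of shortfalls = 27.389241; P₁ averages over all N: 27.389241 / 148 = 0.1851.

0.1851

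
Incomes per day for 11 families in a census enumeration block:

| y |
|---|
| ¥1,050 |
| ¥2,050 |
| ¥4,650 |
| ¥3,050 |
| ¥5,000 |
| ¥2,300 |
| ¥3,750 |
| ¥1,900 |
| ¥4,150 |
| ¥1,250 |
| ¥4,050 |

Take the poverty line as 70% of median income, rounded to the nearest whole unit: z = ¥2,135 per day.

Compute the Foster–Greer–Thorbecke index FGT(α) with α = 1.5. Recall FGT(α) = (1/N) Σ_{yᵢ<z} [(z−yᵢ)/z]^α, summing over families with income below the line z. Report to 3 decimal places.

Poor units: ¥1,050, ¥1,250, ¥1,900, ¥2,050 (q = 4 of N = 11).
Normalized shortfalls: (2135−1050)/2135 = 0.5082; (2135−1250)/2135 = 0.4145; (2135−1900)/2135 = 0.1101; (2135−2050)/2135 = 0.0398.
Raised to α = 1.5: 0.36228; 0.26688; 0.03652; 0.00794.
Sum = 0.673626; FGT(1.5) = 0.673626 / 11 = 0.061.

0.061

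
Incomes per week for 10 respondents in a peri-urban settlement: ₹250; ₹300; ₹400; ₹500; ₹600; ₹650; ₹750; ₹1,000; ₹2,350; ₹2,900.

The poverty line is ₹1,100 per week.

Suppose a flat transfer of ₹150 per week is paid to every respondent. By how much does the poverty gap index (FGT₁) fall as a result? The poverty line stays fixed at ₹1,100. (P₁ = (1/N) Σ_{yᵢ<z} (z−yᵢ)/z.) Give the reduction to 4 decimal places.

Before: below the line — ₹250, ₹300, ₹400, ₹500, ₹600, ₹650, ₹750, ₹1,000; poverty gap index (FGT₁) = 0.395455.
After the ₹150 transfer: below the line — ₹400, ₹450, ₹550, ₹650, ₹750, ₹800, ₹900; poverty gap index (FGT₁) = 0.290909.
Reduction = 0.395455 − 0.290909 = 0.1045.

0.1045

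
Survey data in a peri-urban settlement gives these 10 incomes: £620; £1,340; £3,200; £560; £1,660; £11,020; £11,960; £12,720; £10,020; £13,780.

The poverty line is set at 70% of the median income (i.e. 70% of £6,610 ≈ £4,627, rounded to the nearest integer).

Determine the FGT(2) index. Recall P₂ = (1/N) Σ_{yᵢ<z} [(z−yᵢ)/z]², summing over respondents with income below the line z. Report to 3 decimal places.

0.253

Below z: £560, £620, £1,340, £1,660, £3,200 (q = 5 of N = 10).
Gap ratios (z−y)/z: (4627−560)/4627 = 0.8790; (4627−620)/4627 = 0.8660; (4627−1340)/4627 = 0.7104; (4627−1660)/4627 = 0.6412; (4627−3200)/4627 = 0.3084.
Squared: 0.7726; 0.7500; 0.5047; 0.4112; 0.0951.
Sum = 2.533514; P₂ = 2.533514 / 10 = 0.253.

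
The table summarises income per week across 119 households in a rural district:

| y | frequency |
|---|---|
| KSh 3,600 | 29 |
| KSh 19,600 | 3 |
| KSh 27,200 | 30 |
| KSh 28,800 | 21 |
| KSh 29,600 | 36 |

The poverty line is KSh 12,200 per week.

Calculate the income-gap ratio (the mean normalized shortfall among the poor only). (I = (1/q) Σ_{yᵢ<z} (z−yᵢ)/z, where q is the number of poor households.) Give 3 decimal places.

0.705

Incomes under z: 29×KSh 3,600 (q = 29 of N = 119).
Shortfall ratios (z−y)/z: 0.7049 (×29); sum = 20.442623.
The income-gap ratio divides by q (the poor only): 20.442623 / 29 = 0.705.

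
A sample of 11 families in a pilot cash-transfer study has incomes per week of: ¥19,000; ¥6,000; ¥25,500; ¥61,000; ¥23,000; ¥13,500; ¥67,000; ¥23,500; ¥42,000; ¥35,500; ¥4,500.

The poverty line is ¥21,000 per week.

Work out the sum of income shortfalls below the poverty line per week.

Incomes under z: ¥4,500, ¥6,000, ¥13,500, ¥19,000 (q = 4 of N = 11).
Individual gaps: 21000−4500 = 16500; 21000−6000 = 15000; 21000−13500 = 7500; 21000−19000 = 2000.
Aggregate gap = ¥41,000.

¥41,000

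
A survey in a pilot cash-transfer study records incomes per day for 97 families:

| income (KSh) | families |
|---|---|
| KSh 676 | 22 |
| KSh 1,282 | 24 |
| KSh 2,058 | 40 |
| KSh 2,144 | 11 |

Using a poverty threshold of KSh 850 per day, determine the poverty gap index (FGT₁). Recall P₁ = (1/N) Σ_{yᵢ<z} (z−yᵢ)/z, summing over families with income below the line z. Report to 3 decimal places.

Incomes under z: 22×KSh 676 (q = 22 of N = 97).
Normalized shortfalls: (850−676)/850 = 0.2047 (×22).
Sum of shortfalls = 4.503529; P₁ averages over all N: 4.503529 / 97 = 0.046.

0.046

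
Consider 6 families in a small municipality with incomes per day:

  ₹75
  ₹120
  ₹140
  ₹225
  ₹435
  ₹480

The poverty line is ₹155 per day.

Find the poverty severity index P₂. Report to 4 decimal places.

0.0545

Below z: ₹75, ₹120, ₹140 (q = 3 of N = 6).
Normalized shortfalls: (155−75)/155 = 0.5161; (155−120)/155 = 0.2258; (155−140)/155 = 0.0968.
Squared: 0.2664; 0.0510; 0.0094.
Sum = 0.326743; P₂ = 0.326743 / 6 = 0.0545.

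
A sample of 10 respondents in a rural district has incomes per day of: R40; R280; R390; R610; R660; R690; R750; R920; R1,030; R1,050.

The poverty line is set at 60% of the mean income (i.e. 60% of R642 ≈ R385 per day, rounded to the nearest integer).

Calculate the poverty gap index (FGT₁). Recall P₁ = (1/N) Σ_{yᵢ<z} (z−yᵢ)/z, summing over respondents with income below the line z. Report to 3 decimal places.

0.117

Poor units: R40, R280 (q = 2 of N = 10).
Gap ratios (z−y)/z: (385−40)/385 = 0.8961; (385−280)/385 = 0.2727.
Sum of shortfalls = 1.168831; P₁ averages over all N: 1.168831 / 10 = 0.117.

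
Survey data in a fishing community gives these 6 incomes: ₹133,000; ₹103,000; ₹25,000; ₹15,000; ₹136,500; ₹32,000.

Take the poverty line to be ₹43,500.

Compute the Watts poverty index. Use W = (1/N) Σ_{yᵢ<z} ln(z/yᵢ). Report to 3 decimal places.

Below z: ₹15,000, ₹25,000, ₹32,000 (q = 3 of N = 6).
ln(z/y) terms: ln(43500/15000) = 1.0647; ln(43500/25000) = 0.5539; ln(43500/32000) = 0.3070.
W = 1.925621 / 6 = 0.321.

0.321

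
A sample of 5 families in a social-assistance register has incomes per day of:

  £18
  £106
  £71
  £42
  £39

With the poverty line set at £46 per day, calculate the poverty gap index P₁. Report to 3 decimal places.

0.170

Incomes under z: £18, £39, £42 (q = 3 of N = 5).
Gap ratios (z−y)/z: (46−18)/46 = 0.6087; (46−39)/46 = 0.1522; (46−42)/46 = 0.0870.
Σ = 0.847826. Dividing by the full population N = 5 gives P₁ = 0.170.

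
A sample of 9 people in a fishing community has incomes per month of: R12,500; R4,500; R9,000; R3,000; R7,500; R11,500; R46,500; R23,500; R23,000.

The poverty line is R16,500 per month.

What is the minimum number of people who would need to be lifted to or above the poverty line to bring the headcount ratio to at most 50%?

6 of the 9 people are poor, so H = 6/9 = 0.667.
A headcount ratio of at most 50% allows at most ⌊0.50 × 9⌋ = 4 poor people.
So at least 6 − 4 = 2 must be lifted.

2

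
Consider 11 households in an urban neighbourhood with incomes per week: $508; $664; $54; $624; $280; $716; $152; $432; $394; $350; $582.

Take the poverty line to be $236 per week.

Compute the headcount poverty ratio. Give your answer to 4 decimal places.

2 of the 11 households have income below $236.
H = 2/11 = 0.1818.

0.1818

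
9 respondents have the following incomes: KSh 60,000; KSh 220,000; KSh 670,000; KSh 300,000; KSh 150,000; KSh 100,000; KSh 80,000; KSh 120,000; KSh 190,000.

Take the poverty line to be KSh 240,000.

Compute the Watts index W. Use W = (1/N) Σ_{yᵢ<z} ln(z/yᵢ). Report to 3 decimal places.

0.538

Poor units: KSh 60,000, KSh 80,000, KSh 100,000, KSh 120,000, KSh 150,000, KSh 190,000, KSh 220,000 (q = 7 of N = 9).
Log shortfalls: ln(240000/60000) = 1.3863; ln(240000/80000) = 1.0986; ln(240000/100000) = 0.8755; ln(240000/120000) = 0.6931; ln(240000/150000) = 0.4700; ln(240000/190000) = 0.2336; ln(240000/220000) = 0.0870.
W = 4.844152 / 9 = 0.538.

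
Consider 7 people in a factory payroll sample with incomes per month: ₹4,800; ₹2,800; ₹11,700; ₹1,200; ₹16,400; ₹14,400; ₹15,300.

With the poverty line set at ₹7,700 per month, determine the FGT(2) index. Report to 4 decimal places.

0.1799

Incomes under z: ₹1,200, ₹2,800, ₹4,800 (q = 3 of N = 7).
Relative gaps: (7700−1200)/7700 = 0.8442; (7700−2800)/7700 = 0.6364; (7700−4800)/7700 = 0.3766.
Squared: 0.7126; 0.4050; 0.1418.
Sum = 1.259403; P₂ = 1.259403 / 7 = 0.1799.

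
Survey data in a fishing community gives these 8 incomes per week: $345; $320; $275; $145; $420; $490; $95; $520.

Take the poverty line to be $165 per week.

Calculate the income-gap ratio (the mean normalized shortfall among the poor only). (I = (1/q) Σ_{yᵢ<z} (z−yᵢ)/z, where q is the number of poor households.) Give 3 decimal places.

Below z: $95, $145 (q = 2 of N = 8).
Shortfall ratios (z−y)/z: 0.4242, 0.1212; sum = 0.545455.
The income-gap ratio divides by q (the poor only): 0.545455 / 2 = 0.273.

0.273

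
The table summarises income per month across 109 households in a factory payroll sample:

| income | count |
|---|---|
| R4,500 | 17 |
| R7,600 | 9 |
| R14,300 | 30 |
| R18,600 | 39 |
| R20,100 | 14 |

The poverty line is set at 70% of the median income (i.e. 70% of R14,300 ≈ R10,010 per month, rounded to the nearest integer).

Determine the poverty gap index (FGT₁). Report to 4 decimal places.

0.1057

Incomes under z: 17×R4,500, 9×R7,600 (q = 26 of N = 109).
Gap ratios (z−y)/z: (10010−4500)/10010 = 0.5504 (×17); (10010−7600)/10010 = 0.2408 (×9).
Sum of shortfalls = 11.524476; P₁ averages over all N: 11.524476 / 109 = 0.1057.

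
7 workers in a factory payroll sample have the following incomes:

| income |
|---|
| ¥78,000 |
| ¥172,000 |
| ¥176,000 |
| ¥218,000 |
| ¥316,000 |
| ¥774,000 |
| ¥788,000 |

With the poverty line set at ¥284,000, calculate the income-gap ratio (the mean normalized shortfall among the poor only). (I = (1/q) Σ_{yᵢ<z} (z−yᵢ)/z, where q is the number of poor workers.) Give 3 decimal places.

0.433

Below the line: ¥78,000, ¥172,000, ¥176,000, ¥218,000 (q = 4 of N = 7).
Shortfall ratios (z−y)/z: 0.7254, 0.3944, 0.3803, 0.2324; sum = 1.732394.
The income-gap ratio divides by q (the poor only): 1.732394 / 4 = 0.433.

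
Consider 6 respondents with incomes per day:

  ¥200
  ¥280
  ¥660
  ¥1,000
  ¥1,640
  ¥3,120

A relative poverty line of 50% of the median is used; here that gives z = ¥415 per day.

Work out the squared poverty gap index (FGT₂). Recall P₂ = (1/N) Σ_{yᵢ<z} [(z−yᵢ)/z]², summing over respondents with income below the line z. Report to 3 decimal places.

Below z: ¥200, ¥280 (q = 2 of N = 6).
Normalized shortfalls: (415−200)/415 = 0.5181; (415−280)/415 = 0.3253.
Squared: 0.2684; 0.1058.
Sum = 0.374220; P₂ = 0.374220 / 6 = 0.062.

0.062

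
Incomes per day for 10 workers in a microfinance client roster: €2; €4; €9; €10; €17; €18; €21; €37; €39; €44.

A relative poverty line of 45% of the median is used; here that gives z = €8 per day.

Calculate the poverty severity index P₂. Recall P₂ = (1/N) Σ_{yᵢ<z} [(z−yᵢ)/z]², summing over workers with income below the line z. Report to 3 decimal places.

0.081

Poor units: €2, €4 (q = 2 of N = 10).
Shortfall ratios: (8−2)/8 = 0.7500; (8−4)/8 = 0.5000.
Squared: 0.5625; 0.2500.
Sum = 0.812500; P₂ = 0.812500 / 10 = 0.081.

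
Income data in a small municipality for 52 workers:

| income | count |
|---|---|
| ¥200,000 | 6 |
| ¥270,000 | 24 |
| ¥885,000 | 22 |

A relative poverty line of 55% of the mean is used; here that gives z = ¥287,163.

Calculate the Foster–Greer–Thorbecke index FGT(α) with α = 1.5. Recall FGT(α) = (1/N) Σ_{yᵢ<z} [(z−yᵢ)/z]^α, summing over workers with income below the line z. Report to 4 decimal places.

Incomes under z: 6×¥200,000, 24×¥270,000 (q = 30 of N = 52).
Normalized shortfalls: (287163−200000)/287163 = 0.3035 (×6); (287163−270000)/287163 = 0.0598 (×24).
Raised to α = 1.5: 0.16723 (×6); 0.01461 (×24).
Sum = 1.354038; FGT(1.5) = 1.354038 / 52 = 0.0260.

0.0260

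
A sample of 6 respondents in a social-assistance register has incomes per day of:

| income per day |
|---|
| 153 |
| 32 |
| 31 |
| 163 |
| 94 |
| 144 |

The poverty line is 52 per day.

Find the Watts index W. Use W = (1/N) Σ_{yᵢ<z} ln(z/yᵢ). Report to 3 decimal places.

Poor units: 31, 32 (q = 2 of N = 6).
ln(z/y) terms: ln(52/31) = 0.5173; ln(52/32) = 0.4855.
W = 1.002764 / 6 = 0.167.

0.167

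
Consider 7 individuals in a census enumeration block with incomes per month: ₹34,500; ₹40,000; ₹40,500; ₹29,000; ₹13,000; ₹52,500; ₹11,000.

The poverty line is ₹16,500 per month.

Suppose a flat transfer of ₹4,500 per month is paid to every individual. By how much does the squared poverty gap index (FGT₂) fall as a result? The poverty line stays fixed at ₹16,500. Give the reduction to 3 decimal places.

Before: below the line — ₹11,000, ₹13,000; squared poverty gap index (FGT₂) = 0.02230.
After the ₹4,500 transfer: below the line — ₹15,500; squared poverty gap index (FGT₂) = 0.00052.
Reduction = 0.02230 − 0.00052 = 0.022.

0.022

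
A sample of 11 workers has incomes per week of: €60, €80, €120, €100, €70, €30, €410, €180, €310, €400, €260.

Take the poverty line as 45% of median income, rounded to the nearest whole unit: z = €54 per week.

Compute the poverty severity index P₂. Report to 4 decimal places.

Below z: €30 (q = 1 of N = 11).
Gap ratios (z−y)/z: (54−30)/54 = 0.4444.
Squared: 0.1975.
Sum = 0.197531; P₂ = 0.197531 / 11 = 0.0180.

0.0180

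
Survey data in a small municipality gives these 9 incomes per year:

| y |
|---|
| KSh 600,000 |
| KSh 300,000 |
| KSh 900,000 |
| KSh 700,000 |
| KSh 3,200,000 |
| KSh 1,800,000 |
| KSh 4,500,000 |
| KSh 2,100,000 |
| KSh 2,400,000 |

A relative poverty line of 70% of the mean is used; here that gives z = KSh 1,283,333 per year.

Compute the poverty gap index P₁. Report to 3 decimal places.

Below the line: KSh 300,000, KSh 600,000, KSh 700,000, KSh 900,000 (q = 4 of N = 9).
Gap ratios (z−y)/z: (1283333−300000)/1283333 = 0.7662; (1283333−600000)/1283333 = 0.5325; (1283333−700000)/1283333 = 0.4545; (1283333−900000)/1283333 = 0.2987.
Sum of shortfalls = 2.051948; P₁ averages over all N: 2.051948 / 9 = 0.228.

0.228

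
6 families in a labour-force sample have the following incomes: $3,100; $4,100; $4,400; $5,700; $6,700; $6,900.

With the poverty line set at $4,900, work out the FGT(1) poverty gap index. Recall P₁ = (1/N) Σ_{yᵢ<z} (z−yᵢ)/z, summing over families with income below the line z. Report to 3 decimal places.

Poor units: $3,100, $4,100, $4,400 (q = 3 of N = 6).
Shortfall ratios: (4900−3100)/4900 = 0.3673; (4900−4100)/4900 = 0.1633; (4900−4400)/4900 = 0.1020.
Sum of shortfalls = 0.632653; P₁ averages over all N: 0.632653 / 6 = 0.105.

0.105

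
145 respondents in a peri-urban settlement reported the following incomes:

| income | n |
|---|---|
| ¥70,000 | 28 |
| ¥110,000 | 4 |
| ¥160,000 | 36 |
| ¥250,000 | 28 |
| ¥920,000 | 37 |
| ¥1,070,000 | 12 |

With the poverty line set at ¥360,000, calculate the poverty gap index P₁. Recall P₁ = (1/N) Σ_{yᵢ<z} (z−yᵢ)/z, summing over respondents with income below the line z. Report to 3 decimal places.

0.372

Incomes under z: 28×¥70,000, 4×¥110,000, 36×¥160,000, 28×¥250,000 (q = 96 of N = 145).
Gap ratios (z−y)/z: (360000−70000)/360000 = 0.8056 (×28); (360000−110000)/360000 = 0.6944 (×4); (360000−160000)/360000 = 0.5556 (×36); (360000−250000)/360000 = 0.3056 (×28).
Sum of shortfalls = 53.888889; P₁ averages over all N: 53.888889 / 145 = 0.372.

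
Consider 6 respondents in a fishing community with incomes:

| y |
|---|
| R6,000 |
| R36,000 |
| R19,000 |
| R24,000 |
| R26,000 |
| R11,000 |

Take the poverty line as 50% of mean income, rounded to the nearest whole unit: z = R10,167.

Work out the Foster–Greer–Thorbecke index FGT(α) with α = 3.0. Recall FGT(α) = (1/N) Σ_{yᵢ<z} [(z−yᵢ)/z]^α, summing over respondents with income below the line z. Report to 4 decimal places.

0.0115

Below the line: R6,000 (q = 1 of N = 6).
Gap ratios (z−y)/z: (10167−6000)/10167 = 0.4099.
Raised to α = 3.0: 0.06885.
Sum = 0.068848; FGT(3.0) = 0.068848 / 6 = 0.0115.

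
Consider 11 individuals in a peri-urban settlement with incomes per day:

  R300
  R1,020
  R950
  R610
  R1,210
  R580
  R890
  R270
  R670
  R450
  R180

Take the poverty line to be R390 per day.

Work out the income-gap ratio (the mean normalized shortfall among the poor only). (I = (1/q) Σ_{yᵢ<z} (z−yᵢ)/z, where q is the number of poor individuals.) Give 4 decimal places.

Incomes under z: R180, R270, R300 (q = 3 of N = 11).
Shortfall ratios (z−y)/z: 0.5385, 0.3077, 0.2308; sum = 1.076923.
The income-gap ratio divides by q (the poor only): 1.076923 / 3 = 0.3590.

0.3590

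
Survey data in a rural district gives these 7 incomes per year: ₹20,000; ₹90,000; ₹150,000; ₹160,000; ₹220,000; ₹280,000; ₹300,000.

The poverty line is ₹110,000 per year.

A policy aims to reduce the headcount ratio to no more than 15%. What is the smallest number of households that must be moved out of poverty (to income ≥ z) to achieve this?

2 of the 7 households are poor, so H = 2/7 = 0.286.
A headcount ratio of at most 15% allows at most ⌊0.15 × 7⌋ = 1 poor households.
So at least 2 − 1 = 1 must be lifted.

1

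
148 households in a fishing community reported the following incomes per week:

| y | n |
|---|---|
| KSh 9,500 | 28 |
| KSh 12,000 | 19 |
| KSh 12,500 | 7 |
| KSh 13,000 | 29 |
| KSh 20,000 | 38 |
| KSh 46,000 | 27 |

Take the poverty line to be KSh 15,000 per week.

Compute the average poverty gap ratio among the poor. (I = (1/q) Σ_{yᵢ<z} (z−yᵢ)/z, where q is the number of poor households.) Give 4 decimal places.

Below the line: 28×KSh 9,500, 19×KSh 12,000, 7×KSh 12,500, 29×KSh 13,000 (q = 83 of N = 148).
Shortfall ratios (z−y)/z: 0.3667 (×28), 0.2000 (×19), 0.1667 (×7), 0.1333 (×29); sum = 19.100000.
I averages over the q = 83 poor units only: 19.100000 / 83 = 0.2301.

0.2301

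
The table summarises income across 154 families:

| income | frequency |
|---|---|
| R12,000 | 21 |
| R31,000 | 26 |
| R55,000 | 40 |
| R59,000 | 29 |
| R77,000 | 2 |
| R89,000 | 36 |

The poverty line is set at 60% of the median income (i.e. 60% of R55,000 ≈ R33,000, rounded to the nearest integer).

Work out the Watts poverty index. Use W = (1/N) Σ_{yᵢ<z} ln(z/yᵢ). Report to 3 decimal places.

Incomes under z: 21×R12,000, 26×R31,000 (q = 47 of N = 154).
Log gaps: ln(33000/12000) = 1.0116 (×21); ln(33000/31000) = 0.0625 (×26).
W = 22.869148 / 154 = 0.149.

0.149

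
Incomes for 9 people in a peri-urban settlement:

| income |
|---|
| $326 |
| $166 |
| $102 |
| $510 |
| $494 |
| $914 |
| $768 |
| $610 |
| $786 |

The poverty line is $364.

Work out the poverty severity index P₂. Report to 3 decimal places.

Below the line: $102, $166, $326 (q = 3 of N = 9).
Gap ratios (z−y)/z: (364−102)/364 = 0.7198; (364−166)/364 = 0.5440; (364−326)/364 = 0.1044.
Squared: 0.5181; 0.2959; 0.0109.
Sum = 0.824870; P₂ = 0.824870 / 9 = 0.092.

0.092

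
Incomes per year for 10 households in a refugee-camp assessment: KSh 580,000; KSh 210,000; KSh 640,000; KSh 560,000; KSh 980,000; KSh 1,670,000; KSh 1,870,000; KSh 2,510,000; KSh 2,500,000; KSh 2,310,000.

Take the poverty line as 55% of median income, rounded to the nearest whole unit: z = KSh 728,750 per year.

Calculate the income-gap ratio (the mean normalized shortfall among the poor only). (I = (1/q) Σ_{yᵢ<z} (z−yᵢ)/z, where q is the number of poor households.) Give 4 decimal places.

Below z: KSh 210,000, KSh 560,000, KSh 580,000, KSh 640,000 (q = 4 of N = 10).
Relative gaps: 0.7118, 0.2316, 0.2041, 0.1218; sum = 1.269297.
The income-gap ratio divides by q (the poor only): 1.269297 / 4 = 0.3173.

0.3173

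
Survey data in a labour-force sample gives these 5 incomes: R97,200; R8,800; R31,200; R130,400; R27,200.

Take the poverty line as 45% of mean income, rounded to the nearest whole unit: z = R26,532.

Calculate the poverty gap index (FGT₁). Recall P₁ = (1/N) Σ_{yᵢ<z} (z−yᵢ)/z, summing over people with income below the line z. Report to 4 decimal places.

Below the line: R8,800 (q = 1 of N = 5).
Shortfall ratios: (26532−8800)/26532 = 0.6683.
Sum of shortfalls = 0.668325; P₁ averages over all N: 0.668325 / 5 = 0.1337.

0.1337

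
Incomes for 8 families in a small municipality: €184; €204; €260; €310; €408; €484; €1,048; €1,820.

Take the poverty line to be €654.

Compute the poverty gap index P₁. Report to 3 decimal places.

0.396

Poor units: €184, €204, €260, €310, €408, €484 (q = 6 of N = 8).
Relative gaps: (654−184)/654 = 0.7187; (654−204)/654 = 0.6881; (654−260)/654 = 0.6024; (654−310)/654 = 0.5260; (654−408)/654 = 0.3761; (654−484)/654 = 0.2599.
Sum of shortfalls = 3.171254; P₁ averages over all N: 3.171254 / 8 = 0.396.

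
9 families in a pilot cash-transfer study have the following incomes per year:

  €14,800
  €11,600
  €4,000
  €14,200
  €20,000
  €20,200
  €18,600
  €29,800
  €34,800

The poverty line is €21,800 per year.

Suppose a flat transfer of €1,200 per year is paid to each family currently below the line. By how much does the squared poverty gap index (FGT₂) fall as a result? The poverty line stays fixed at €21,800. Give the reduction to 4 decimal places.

Before: below the line — €4,000, €11,600, €14,200, €14,800, €18,600, €20,000, €20,200; squared poverty gap index (FGT₂) = 0.127112.
After the €1,200 transfer: below the line — €5,200, €12,800, €15,400, €16,000, €19,800, €21,200, €21,400; squared poverty gap index (FGT₂) = 0.101862.
Reduction = 0.127112 − 0.101862 = 0.0253.

0.0253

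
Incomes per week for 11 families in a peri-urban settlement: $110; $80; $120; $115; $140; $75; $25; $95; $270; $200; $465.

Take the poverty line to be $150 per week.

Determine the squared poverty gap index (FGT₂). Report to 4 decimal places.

Below the line: $25, $75, $80, $95, $110, $115, $120, $140 (q = 8 of N = 11).
Normalized shortfalls: (150−25)/150 = 0.8333; (150−75)/150 = 0.5000; (150−80)/150 = 0.4667; (150−95)/150 = 0.3667; (150−110)/150 = 0.2667; (150−115)/150 = 0.2333; (150−120)/150 = 0.2000; (150−140)/150 = 0.0667.
Squared: 0.6944; 0.2500; 0.2178; 0.1344; 0.0711; 0.0544; 0.0400; 0.0044.
Sum = 1.466667; P₂ = 1.466667 / 11 = 0.1333.

0.1333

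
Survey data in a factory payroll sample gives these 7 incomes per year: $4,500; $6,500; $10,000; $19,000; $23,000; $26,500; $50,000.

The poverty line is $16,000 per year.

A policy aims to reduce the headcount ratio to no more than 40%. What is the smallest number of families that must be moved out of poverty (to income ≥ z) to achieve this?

3 of the 7 families are poor, so H = 3/7 = 0.429.
A headcount ratio of at most 40% allows at most ⌊0.40 × 7⌋ = 2 poor families.
So at least 3 − 2 = 1 must be lifted.

1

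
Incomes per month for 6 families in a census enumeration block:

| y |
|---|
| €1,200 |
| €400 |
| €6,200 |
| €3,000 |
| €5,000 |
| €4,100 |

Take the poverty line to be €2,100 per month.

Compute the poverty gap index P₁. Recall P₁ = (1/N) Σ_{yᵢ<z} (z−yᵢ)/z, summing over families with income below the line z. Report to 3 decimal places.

0.206

Below z: €400, €1,200 (q = 2 of N = 6).
Relative gaps: (2100−400)/2100 = 0.8095; (2100−1200)/2100 = 0.4286.
Σ = 1.238095. Dividing by the full population N = 6 gives P₁ = 0.206.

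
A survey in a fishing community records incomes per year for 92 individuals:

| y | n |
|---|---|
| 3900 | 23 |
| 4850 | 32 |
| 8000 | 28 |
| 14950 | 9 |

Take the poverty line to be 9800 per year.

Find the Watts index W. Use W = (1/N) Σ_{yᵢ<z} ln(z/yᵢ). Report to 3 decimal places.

Below the line: 23×3900, 32×4850, 28×8000 (q = 83 of N = 92).
Log shortfalls: ln(9800/3900) = 0.9214 (×23); ln(9800/4850) = 0.7034 (×32); ln(9800/8000) = 0.2029 (×28).
W = 49.383596 / 92 = 0.537.

0.537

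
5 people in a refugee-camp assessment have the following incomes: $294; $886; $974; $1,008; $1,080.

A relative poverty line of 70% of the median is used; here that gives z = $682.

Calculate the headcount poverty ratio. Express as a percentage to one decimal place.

20.0%

1 of the 5 people have income below $682.
H = 1/5 = 20.0%.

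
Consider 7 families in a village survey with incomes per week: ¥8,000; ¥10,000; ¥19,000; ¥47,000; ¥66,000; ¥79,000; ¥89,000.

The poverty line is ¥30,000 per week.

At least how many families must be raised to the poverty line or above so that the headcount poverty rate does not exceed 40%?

Currently q = 3 of N = 7 are below the line (H = 0.429).
A headcount ratio of at most 40% allows at most ⌊0.40 × 7⌋ = 2 poor families.
So at least 3 − 2 = 1 must be lifted.

1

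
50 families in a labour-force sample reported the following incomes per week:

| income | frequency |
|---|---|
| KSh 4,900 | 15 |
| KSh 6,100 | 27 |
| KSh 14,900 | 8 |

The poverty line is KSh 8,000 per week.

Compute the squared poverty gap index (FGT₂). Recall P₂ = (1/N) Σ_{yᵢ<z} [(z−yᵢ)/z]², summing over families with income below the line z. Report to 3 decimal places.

0.076

Poor units: 15×KSh 4,900, 27×KSh 6,100 (q = 42 of N = 50).
Normalized shortfalls: (8000−4900)/8000 = 0.3875 (×15); (8000−6100)/8000 = 0.2375 (×27).
Squared: 0.1502 (×15); 0.0564 (×27).
Sum = 3.775313; P₂ = 3.775313 / 50 = 0.076.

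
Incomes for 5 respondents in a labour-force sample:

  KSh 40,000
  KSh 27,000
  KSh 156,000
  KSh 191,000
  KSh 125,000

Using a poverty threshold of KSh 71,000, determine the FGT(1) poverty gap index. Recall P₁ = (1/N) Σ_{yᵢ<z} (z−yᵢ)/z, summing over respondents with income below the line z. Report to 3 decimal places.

Below the line: KSh 27,000, KSh 40,000 (q = 2 of N = 5).
Gap ratios (z−y)/z: (71000−27000)/71000 = 0.6197; (71000−40000)/71000 = 0.4366.
Σ = 1.056338. Dividing by the full population N = 5 gives P₁ = 0.211.

0.211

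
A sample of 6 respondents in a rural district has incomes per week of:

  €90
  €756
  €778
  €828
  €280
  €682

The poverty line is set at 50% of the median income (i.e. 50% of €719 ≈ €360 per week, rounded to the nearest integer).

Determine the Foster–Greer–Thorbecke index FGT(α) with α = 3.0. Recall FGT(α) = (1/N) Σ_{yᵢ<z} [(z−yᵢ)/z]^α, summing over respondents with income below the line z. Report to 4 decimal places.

Below the line: €90, €280 (q = 2 of N = 6).
Normalized shortfalls: (360−90)/360 = 0.7500; (360−280)/360 = 0.2222.
Raised to α = 3.0: 0.42188; 0.01097.
Sum = 0.432849; FGT(3.0) = 0.432849 / 6 = 0.0721.

0.0721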